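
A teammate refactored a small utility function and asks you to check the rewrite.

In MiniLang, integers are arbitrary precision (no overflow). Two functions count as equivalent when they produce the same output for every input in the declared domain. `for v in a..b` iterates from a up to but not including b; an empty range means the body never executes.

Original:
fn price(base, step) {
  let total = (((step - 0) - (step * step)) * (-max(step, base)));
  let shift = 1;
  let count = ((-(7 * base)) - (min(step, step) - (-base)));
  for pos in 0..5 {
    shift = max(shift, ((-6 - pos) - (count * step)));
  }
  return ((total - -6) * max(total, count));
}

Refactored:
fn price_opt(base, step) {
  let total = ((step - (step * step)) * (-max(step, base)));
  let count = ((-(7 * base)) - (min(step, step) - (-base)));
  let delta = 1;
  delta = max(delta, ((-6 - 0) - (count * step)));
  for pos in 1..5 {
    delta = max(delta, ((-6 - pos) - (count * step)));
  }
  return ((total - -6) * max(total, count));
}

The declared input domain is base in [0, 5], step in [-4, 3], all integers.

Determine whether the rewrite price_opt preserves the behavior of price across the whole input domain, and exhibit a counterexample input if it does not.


Equivalent — the differences include constant usage differs, and statement counts differ, and loop structure differs, and arithmetic usage differs, and local variable names differ, and min/max/abs usage differs, yet no declared input distinguishes the two.
One worked example (base=0, step=3) — price: total := 18 | shift := 1 | count := -3 | iter pos=0: | shift := 3 | iter pos=1: | shift := 3 | iter pos=2: | shift := 3 | iter pos=3: | shift := 3 | iter pos=4: | shift := 3 | result 432; price_opt: total := 18 | count := -3 | delta := 1 | delta := 3 | iter pos=1: | delta := 3 | iter pos=2: | delta := 3 | iter pos=3: | delta := 3 | iter pos=4: | delta := 3 | result 432; agreement on 432.
Every one of the 48 inputs gives matching results.
verdict: equivalent


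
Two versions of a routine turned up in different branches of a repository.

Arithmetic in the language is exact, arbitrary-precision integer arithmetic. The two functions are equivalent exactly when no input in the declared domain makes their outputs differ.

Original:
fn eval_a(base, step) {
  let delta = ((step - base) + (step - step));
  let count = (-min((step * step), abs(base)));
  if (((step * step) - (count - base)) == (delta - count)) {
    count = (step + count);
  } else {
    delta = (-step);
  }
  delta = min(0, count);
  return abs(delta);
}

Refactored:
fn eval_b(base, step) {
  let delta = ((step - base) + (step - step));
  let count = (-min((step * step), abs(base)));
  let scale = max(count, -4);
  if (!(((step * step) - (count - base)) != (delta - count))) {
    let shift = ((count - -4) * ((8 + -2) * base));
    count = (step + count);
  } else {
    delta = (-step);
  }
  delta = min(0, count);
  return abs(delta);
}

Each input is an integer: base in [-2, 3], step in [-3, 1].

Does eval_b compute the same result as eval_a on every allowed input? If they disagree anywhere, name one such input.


Equivalent — the differences include arithmetic usage differs; statement counts differ; comparison usage differs; constant usage differs; min/max/abs usage differs; local variable names differ; boolean connective usage differs, yet no declared input distinguishes the two.
Tracing base=2, step=1: eval_a: delta := -1 | count := -1 | (((step * step) - (count - base)) == (delta - count)): false | delta := -1 | delta := -1 | result 1 | eval_b: delta := -1 | count := -1 | scale := -1 | (!(((step * step) - (count - base)) != (delta - count))): false | delta := -1 | delta := -1 | result 1 — matching result 1.
Every one of the 30 inputs gives matching results.
verdict: equivalent


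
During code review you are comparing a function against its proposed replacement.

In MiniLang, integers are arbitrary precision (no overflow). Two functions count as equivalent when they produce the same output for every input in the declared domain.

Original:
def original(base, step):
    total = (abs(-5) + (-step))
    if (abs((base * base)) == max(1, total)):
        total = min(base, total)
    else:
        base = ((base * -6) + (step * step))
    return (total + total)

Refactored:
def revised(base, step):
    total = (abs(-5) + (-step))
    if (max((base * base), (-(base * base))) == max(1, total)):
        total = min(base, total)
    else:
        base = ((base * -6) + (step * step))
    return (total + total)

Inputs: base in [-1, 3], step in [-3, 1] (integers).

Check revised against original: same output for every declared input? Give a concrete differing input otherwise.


Side by side, the visible changes include: arithmetic usage differs, and min/max/abs usage differs.
Tracing base=1, step=-2: original: total becomes 7; next (abs((base * base)) == max(1, total)) evaluates to false; next base becomes -2; next final value 14 | revised: total becomes 7; next (max((base * base), (-(base * base))) == max(1, total)) evaluates to false; next base becomes -2; next final value 14 — matching result 14.
Checked all 25 inputs in the declared domain: the outputs agree on every one.
verdict: equivalent


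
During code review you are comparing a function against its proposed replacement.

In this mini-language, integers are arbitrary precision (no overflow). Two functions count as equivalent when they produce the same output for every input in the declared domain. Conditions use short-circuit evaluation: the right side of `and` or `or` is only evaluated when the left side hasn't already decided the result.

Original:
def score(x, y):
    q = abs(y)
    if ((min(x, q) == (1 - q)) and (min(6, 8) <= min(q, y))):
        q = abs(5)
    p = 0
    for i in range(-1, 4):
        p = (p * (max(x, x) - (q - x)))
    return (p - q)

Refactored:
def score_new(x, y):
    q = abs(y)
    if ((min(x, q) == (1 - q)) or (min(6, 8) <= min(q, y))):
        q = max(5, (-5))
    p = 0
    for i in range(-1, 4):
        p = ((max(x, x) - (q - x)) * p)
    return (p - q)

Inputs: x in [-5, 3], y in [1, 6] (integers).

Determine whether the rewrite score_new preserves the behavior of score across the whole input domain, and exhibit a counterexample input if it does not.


Try x=-4, y=6.
score: q becomes 6; next ((min(x, q) == (1 - q)) and (min(6, 8) <= min(q, y))) evaluates to false; next p becomes 0; next at i=-1:; next p becomes 0; next at i=0:; next p becomes 0; next at i=1:; next p becomes 0; next at i=2:; next p becomes 0; next at i=3:; next p becomes 0; next final value -6
score_new: q becomes 6; next ((min(x, q) == (1 - q)) or (min(6, 8) <= min(q, y))) evaluates to true; next q becomes 5; next p becomes 0; next at i=-1:; next p becomes 0; next at i=0:; next p becomes 0; next at i=1:; next p becomes 0; next at i=2:; next p becomes 0; next at i=3:; next p becomes 0; next final value -5
-6 and -5 differ, so these are not the same function on this domain.
verdict: not equivalent; witness: x=-4, y=6


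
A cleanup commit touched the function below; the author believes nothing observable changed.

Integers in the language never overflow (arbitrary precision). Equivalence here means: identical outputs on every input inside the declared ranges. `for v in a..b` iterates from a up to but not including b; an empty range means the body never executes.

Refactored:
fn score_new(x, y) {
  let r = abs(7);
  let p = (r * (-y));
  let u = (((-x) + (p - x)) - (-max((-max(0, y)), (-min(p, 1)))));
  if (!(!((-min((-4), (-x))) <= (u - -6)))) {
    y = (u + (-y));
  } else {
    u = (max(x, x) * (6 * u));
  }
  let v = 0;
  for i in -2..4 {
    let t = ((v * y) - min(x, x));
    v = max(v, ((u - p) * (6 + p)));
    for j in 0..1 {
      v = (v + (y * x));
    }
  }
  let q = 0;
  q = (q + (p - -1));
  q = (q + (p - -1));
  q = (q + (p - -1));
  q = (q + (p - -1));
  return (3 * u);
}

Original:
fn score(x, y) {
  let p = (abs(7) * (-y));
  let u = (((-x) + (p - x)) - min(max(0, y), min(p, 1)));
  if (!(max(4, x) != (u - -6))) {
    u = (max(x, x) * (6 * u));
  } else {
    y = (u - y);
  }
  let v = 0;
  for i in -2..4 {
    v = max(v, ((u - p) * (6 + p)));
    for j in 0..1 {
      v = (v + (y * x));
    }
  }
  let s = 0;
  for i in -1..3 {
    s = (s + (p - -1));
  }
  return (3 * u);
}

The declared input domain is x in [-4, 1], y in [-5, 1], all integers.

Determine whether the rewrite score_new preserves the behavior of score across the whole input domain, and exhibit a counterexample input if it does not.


Consider the input x=1, y=0.
score: p = 0; u = -2; (!(max(4, x) != (u - -6))) -> true; u = -12; v = 0; [i=-2]; v = 0; [j=0]; v = 0; [i=-1]; v = 0; [j=0]; v = 0; [i=0]; v = 0; [j=0]; v = 0; [i=1]; v = 0; [j=0]; v = 0; [i=2]; v = 0; [j=0]; v = 0; [i=3]; v = 0; [j=0]; v = 0; s = 0; [i=-1]; s = 1; [i=0]; s = 2; [i=1]; s = 3; [i=2]; s = 4; return -36
score_new: r = 7; p = 0; u = -2; (!(!((-min((-4), (-x))) <= (u - -6)))) -> true; y = -2; v = 0; [i=-2]; t = -1; v = 0; [j=0]; v = -2; [i=-1]; t = 3; v = -2; [j=0]; v = -4; [i=0]; t = 7; v = -4; [j=0]; v = -6; [i=1]; t = 11; v = -6; [j=0]; v = -8; [i=2]; t = 15; v = -8; [j=0]; v = -10; [i=3]; t = 19; v = -10; [j=0]; v = -12; q = 0; q = 1; q = 2; q = 3; q = 4; return -6
-36 against -6: the behavior changed.
verdict: not equivalent; witness: x=1, y=0


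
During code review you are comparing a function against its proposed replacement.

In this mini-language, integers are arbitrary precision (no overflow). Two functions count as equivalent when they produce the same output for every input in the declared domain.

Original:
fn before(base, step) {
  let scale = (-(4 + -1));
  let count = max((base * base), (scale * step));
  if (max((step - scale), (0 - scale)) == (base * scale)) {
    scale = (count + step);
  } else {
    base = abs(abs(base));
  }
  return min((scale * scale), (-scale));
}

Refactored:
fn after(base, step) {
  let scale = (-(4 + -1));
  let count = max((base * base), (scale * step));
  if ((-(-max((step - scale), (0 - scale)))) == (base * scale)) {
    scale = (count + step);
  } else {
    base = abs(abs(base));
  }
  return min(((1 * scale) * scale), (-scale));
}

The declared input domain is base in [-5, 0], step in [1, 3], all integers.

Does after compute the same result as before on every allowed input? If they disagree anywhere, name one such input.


Although constant usage differs, arithmetic usage differs, 18/18 inputs agree.
verdict: equivalent


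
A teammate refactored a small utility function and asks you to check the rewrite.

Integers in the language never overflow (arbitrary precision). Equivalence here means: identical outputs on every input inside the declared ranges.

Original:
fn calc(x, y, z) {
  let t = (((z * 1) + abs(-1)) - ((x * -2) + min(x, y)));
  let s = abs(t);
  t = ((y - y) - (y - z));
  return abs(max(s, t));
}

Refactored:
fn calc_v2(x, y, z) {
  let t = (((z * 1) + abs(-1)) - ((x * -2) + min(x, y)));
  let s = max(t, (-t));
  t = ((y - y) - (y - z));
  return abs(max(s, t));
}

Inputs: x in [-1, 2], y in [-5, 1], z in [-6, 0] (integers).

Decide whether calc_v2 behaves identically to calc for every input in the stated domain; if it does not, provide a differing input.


The two are interchangeable: min/max/abs usage differs, and every declared input agrees.
One worked example (x=2, y=-1, z=-2) — calc: t becomes 4; next s becomes 4; next t becomes -1; next final value 4; calc_v2: t becomes 4; next s becomes 4; next t becomes -1; next final value 4; agreement on 4.
An exhaustive pass over the 196 declared inputs shows identical outputs.
verdict: equivalent


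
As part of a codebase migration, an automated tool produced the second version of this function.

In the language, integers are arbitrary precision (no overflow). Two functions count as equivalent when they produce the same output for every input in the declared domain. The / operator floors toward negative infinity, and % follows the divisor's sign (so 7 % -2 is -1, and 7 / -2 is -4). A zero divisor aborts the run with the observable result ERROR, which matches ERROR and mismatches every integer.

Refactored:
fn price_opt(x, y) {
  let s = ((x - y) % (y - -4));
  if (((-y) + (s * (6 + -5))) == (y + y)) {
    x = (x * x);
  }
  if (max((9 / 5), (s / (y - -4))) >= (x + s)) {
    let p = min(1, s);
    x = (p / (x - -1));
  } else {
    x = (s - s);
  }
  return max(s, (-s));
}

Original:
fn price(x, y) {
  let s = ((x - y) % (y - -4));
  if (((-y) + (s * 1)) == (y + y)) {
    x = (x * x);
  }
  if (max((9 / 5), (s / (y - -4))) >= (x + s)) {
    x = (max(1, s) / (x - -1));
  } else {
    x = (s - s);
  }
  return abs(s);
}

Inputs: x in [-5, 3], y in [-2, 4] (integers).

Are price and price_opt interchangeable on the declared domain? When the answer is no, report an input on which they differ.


Equivalent. Although `max(1, s)` became `min(1, s)`, no input in the stated domain can expose it.
Sweeping the whole domain (63 inputs) finds no disagreement.
One worked example (x=3, y=-1) — price: s=1, then (((-y) + (s * 1)) == (y + y)) is false, then (max((9 / 5), (s / (y - -4))) >= (x + s)) is false, then x=0, then returns 1; price_opt: s=1, then (((-y) + (s * (6 + -5))) == (y + y)) is false, then (max((9 / 5), (s / (y - -4))) >= (x + s)) is false, then x=0, then returns 1; agreement on 1.
verdict: equivalent


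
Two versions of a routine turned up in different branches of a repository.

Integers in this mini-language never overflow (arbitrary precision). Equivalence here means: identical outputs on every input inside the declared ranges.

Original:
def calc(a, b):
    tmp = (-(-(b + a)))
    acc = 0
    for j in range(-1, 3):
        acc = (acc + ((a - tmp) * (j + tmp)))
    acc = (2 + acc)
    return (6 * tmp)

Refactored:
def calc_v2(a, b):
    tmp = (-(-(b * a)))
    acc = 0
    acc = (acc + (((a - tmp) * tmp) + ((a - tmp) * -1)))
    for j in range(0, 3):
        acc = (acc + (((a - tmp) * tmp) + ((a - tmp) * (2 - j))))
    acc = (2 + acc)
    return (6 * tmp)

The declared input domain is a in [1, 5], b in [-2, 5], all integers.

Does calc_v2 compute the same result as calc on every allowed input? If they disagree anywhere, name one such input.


There is a counterexample at a=1, b=-2: -6 on one side, -12 on the other.
calc: tmp becomes -1; next acc becomes 0; next at j=-1:; next acc becomes -4; next at j=0:; next acc becomes -6; next at j=1:; next acc becomes -6; next at j=2:; next acc becomes -4; next acc becomes -2; next final value -6
calc_v2: tmp becomes -2; next acc becomes 0; next acc becomes -9; next at j=0:; next acc becomes -9; next at j=1:; next acc becomes -12; next at j=2:; next acc becomes -18; next acc becomes -16; next final value -12
verdict: not equivalent; witness: a=1, b=-2


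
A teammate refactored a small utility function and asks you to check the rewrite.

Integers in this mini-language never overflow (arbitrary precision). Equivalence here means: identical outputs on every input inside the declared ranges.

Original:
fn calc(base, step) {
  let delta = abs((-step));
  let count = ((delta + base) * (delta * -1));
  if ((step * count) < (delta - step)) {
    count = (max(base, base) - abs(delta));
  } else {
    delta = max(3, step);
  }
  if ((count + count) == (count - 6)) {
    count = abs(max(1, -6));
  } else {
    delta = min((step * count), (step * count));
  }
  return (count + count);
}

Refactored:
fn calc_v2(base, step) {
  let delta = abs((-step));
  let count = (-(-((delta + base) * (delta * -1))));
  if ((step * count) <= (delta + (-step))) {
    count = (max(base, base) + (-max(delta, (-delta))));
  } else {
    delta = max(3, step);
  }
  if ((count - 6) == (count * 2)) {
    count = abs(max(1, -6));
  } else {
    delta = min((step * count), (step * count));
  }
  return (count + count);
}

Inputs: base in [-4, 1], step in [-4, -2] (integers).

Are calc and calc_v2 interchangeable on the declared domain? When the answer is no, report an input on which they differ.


There is a counterexample at base=-1, step=-2: -4 on one side, -6 on the other.
calc: delta=2, then count=-2, then ((step * count) < (delta - step)) is false, then delta=3, then ((count + count) == (count - 6)) is false, then delta=4, then returns -4
calc_v2: delta=2, then count=-2, then ((step * count) <= (delta + (-step))) is true, then count=-3, then ((count - 6) == (count * 2)) is false, then delta=6, then returns -6
verdict: not equivalent; witness: base=-1, step=-2


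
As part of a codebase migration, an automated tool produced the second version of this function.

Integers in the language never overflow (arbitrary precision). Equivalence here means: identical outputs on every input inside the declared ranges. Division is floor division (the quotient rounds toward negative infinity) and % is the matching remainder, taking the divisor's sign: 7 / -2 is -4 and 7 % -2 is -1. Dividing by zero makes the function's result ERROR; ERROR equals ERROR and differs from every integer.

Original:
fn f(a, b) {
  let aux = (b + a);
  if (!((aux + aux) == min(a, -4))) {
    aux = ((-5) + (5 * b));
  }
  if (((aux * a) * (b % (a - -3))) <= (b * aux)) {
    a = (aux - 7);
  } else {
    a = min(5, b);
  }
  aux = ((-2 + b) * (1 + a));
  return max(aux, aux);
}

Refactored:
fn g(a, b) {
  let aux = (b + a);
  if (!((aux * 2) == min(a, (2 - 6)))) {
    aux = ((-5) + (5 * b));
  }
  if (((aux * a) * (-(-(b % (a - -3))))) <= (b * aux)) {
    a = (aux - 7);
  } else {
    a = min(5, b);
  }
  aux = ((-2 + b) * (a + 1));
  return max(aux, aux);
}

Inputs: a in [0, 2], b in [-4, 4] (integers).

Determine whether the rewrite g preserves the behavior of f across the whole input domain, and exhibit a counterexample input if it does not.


The two versions differ — the changes include constant usage differs; also arithmetic usage differs.
Tracing a=0, b=2: f: aux=2, then (!((aux + aux) == min(a, -4))) is true, then aux=5, then (((aux * a) * (b % (a - -3))) <= (b * aux)) is true, then a=-2, then aux=0, then returns 0 | g: aux=2, then (!((aux * 2) == min(a, (2 - 6)))) is true, then aux=5, then (((aux * a) * (-(-(b % (a - -3))))) <= (b * aux)) is true, then a=-2, then aux=0, then returns 0 — matching result 0.
Sweeping the whole domain (27 inputs) finds no disagreement.
verdict: equivalent


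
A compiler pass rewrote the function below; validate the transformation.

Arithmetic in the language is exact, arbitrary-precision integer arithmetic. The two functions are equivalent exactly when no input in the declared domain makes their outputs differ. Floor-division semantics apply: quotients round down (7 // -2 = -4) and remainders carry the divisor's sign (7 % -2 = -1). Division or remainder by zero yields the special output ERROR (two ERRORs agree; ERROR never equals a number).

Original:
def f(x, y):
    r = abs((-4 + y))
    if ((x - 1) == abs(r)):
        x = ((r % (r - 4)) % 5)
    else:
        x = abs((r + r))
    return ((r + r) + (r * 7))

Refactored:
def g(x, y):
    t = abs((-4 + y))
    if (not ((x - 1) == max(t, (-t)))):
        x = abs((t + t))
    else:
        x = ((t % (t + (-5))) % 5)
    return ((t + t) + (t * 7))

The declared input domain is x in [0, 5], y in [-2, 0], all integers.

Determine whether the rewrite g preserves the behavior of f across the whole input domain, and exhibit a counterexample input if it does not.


Consider the input x=5, y=0.
f: r becomes 4; next ((x - 1) == abs(r)) evaluates to true; next hits division by zero so the output is ERROR
g: t becomes 4; next (not ((x - 1) == max(t, (-t)))) evaluates to false; next x becomes 0; next final value 36
ERROR against 36: the behavior changed.
verdict: not equivalent; witness: x=5, y=0


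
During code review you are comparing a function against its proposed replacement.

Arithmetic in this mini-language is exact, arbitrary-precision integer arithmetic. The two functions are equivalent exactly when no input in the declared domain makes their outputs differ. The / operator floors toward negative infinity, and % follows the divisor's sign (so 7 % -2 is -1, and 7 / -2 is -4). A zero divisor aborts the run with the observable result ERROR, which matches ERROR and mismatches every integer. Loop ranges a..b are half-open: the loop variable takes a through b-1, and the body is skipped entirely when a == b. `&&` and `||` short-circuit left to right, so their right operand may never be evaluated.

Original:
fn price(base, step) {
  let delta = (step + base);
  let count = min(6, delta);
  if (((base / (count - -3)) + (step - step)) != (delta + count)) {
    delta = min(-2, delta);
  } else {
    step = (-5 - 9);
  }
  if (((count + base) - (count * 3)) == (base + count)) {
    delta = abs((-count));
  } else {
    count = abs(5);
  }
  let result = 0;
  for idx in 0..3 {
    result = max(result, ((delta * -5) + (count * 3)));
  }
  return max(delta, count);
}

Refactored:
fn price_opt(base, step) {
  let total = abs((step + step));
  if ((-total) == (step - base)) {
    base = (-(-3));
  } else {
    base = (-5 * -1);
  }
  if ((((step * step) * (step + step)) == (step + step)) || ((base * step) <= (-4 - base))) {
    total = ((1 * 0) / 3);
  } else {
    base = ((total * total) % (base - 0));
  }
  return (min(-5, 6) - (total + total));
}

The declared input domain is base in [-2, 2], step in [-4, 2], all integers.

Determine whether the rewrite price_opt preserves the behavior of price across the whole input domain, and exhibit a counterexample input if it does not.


The rewrite breaks on base=-2, step=-4, where the results are 5 and -5.
price: delta := -6 | count := -6 | (((base / (count - -3)) + (step - step)) != (delta + count)): true | delta := -6 | (((count + base) - (count * 3)) == (base + count)): false | count := 5 | result := 0 | iter idx=0: | result := 45 | iter idx=1: | result := 45 | iter idx=2: | result := 45 | result 5
price_opt: total := 8 | ((-total) == (step - base)): false | base := 5 | ((((step * step) * (step + step)) == (step + step)) || ((base * step) <= (-4 - base))): true | total := 0 | result -5
verdict: not equivalent; witness: base=-2, step=-4


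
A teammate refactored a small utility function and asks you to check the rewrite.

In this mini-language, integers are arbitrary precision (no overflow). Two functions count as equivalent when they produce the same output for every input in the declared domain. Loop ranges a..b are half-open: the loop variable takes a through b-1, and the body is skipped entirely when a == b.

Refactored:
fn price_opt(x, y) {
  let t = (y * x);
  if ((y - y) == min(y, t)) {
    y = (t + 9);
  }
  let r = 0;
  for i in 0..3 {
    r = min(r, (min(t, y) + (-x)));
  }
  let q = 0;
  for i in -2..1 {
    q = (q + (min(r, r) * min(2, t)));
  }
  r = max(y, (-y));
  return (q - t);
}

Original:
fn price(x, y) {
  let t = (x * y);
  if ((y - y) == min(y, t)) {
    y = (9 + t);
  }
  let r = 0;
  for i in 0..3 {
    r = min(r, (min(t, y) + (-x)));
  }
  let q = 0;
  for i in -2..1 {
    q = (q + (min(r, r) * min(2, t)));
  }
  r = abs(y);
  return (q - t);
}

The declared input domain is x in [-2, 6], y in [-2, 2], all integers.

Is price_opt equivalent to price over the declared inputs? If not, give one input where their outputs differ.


Differences: min/max/abs usage differs — yet all 45 inputs agree.
verdict: equivalent


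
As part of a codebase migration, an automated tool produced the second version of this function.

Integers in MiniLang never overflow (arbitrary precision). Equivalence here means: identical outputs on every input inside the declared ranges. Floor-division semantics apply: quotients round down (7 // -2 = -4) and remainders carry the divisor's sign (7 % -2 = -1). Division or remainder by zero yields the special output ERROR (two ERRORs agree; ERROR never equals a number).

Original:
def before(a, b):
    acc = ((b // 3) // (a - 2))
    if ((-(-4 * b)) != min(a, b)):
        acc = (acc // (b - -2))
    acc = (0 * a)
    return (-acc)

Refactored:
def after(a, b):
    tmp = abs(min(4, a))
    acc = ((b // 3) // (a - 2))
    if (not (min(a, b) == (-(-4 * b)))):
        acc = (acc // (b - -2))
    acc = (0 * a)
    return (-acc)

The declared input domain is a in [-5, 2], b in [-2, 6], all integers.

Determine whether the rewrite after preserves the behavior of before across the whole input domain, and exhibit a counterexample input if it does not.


The two are interchangeable: boolean connective usage differs, statement counts differ, min/max/abs usage differs, local variable names differ, constant usage differs, comparison usage differs, and every declared input agrees.
Spot check at a=-1, b=2 — before: acc := 0 | ((-(-4 * b)) != min(a, b)): true | acc := 0 | acc := 0 | result 0. after: tmp := 1 | acc := 0 | (not (min(a, b) == (-(-4 * b)))): true | acc := 0 | acc := 0 | result 0. Both give 0.
Sweeping the whole domain (72 inputs) finds no disagreement.
verdict: equivalent


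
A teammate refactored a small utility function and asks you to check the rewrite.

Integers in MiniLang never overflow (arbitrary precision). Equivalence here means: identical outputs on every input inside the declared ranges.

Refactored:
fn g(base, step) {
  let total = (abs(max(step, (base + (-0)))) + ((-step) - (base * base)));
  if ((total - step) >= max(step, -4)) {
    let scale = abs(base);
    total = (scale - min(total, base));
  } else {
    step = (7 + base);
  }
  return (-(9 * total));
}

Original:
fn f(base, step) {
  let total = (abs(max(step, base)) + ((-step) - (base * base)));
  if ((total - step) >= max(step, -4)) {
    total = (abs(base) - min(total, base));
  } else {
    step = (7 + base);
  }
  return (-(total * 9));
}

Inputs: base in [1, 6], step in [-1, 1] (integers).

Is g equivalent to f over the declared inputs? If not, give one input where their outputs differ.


The two versions differ — the changes include arithmetic usage differs, plus statement counts differ, plus constant usage differs, plus local variable names differ.
Tracing base=6, step=-1: f: total := -29 | ((total - step) >= max(step, -4)): false | step := 13 | result 261 | g: total := -29 | ((total - step) >= max(step, -4)): false | step := 13 | result 261 — matching result 261.
Every one of the 18 inputs gives matching results.
verdict: equivalent


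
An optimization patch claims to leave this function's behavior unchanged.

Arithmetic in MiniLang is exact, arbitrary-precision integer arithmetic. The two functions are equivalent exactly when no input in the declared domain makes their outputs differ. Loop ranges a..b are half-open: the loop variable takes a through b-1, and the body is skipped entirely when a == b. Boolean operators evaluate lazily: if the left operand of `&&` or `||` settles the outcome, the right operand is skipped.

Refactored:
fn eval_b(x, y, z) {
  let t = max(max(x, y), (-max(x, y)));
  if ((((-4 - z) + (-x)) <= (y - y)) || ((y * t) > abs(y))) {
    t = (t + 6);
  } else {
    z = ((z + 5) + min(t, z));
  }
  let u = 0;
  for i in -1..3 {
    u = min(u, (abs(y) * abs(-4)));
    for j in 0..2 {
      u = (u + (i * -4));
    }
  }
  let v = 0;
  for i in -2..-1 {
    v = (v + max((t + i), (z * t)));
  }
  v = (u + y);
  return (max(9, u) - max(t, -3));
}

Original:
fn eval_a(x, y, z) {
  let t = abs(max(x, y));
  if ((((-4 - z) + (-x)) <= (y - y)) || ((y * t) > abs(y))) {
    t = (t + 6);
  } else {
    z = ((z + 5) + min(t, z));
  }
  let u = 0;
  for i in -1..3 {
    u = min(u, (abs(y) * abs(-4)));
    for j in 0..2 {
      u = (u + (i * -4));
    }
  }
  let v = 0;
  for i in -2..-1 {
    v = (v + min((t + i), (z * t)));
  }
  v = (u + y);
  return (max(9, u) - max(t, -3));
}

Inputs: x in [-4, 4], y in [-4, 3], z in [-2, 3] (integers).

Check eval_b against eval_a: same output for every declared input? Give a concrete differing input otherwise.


Equivalent. The edit looks behavioral (`min((t + i), (z * t))` became `max((t + i), (z * t))`), but over these ranges it never changes the outcome.
Sweeping the whole domain (432 inputs) finds no disagreement.
Tracing x=0, y=3, z=0: eval_a: t=3, then ((((-4 - z) + (-x)) <= (y - y)) || ((y * t) > abs(y))) is true, then t=9, then u=0, then (i=-1), then u=0, then (j=0), then u=4, then (j=1), then u=8, then (i=0), then u=8, then (j=0), then u=8, then (j=1), then u=8, then (i=1), then u=8, then (j=0), then u=4, then (j=1), then u=0, then (i=2), then u=0, then (j=0), then u=-8, then (j=1), then u=-16, then v=0, then (i=-2), then v=0, then v=-13, then returns 0 | eval_b: t=3, then ((((-4 - z) + (-x)) <= (y - y)) || ((y * t) > abs(y))) is true, then t=9, then u=0, then (i=-1), then u=0, then (j=0), then u=4, then (j=1), then u=8, then (i=0), then u=8, then (j=0), then u=8, then (j=1), then u=8, then (i=1), then u=8, then (j=0), then u=4, then (j=1), then u=0, then (i=2), then u=0, then (j=0), then u=-8, then (j=1), then u=-16, then v=0, then (i=-2), then v=7, then v=-13, then returns 0 — matching result 0.
verdict: equivalent


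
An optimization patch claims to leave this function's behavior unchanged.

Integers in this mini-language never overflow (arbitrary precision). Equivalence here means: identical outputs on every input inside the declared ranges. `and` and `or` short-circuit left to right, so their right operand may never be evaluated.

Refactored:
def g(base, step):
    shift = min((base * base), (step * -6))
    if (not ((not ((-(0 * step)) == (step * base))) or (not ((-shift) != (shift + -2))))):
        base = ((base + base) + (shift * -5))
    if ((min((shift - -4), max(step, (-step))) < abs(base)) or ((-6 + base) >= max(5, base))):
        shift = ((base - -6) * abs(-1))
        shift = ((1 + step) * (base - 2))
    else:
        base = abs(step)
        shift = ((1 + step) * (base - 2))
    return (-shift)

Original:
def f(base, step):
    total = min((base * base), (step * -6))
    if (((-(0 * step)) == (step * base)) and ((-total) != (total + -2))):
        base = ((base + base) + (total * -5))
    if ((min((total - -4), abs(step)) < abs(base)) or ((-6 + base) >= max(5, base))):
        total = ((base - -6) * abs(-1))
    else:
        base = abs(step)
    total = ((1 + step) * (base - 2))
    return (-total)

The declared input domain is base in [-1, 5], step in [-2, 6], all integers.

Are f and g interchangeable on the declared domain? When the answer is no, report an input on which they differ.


Comparing the listings, the differences include: constant usage differs, and boolean connective usage differs, and local variable names differ, and arithmetic usage differs, and statement counts differ, and min/max/abs usage differs.
One worked example (base=1, step=0) — f: total = 0; (((-(0 * step)) == (step * base)) and ((-total) != (total + -2))) -> true; base = 2; ((min((total - -4), abs(step)) < abs(base)) or ((-6 + base) >= max(5, base))) -> true; total = 8; total = 0; return 0; g: shift = 0; (not ((not ((-(0 * step)) == (step * base))) or (not ((-shift) != (shift + -2))))) -> true; base = 2; ((min((shift - -4), max(step, (-step))) < abs(base)) or ((-6 + base) >= max(5, base))) -> true; shift = 8; shift = 0; return 0; agreement on 0.
Across all 63 domain points the two functions coincide.
verdict: equivalent


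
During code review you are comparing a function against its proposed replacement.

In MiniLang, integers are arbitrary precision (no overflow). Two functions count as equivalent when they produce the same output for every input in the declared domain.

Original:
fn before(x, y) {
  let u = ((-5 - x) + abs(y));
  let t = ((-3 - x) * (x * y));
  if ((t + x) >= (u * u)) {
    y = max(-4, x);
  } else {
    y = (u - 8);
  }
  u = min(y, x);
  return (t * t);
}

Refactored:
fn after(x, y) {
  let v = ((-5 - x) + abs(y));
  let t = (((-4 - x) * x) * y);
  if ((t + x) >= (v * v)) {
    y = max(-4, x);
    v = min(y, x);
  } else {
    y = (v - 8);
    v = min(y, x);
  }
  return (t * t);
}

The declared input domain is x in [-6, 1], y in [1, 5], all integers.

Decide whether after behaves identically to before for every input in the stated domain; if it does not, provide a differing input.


Not equivalent: x=-6, y=1 separates them (324 vs 144).
before: u := 2 | t := -18 | ((t + x) >= (u * u)): false | y := -6 | u := -6 | result 324
after: v := 2 | t := -12 | ((t + x) >= (v * v)): false | y := -6 | v := -6 | result 144
verdict: not equivalent; witness: x=-6, y=1


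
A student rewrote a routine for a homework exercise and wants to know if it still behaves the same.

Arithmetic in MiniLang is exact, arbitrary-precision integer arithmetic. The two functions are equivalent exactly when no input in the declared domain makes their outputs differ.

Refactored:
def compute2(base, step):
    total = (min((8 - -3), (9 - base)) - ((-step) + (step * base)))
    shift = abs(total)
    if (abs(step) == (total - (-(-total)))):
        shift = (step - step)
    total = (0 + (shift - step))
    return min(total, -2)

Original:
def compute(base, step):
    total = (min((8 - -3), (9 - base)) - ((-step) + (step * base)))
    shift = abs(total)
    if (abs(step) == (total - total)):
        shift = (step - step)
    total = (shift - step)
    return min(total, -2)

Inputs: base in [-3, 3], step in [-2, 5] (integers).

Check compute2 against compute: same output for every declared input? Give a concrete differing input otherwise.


Reading the diff, among the changes: constant usage differs, arithmetic usage differs.
Tracing base=-1, step=0: compute: total := 10 | shift := 10 | (abs(step) == (total - total)): true | shift := 0 | total := 0 | result -2 | compute2: total := 10 | shift := 10 | (abs(step) == (total - (-(-total)))): true | shift := 0 | total := 0 | result -2 — matching result -2.
An exhaustive pass over the 56 declared inputs shows identical outputs.
verdict: equivalent


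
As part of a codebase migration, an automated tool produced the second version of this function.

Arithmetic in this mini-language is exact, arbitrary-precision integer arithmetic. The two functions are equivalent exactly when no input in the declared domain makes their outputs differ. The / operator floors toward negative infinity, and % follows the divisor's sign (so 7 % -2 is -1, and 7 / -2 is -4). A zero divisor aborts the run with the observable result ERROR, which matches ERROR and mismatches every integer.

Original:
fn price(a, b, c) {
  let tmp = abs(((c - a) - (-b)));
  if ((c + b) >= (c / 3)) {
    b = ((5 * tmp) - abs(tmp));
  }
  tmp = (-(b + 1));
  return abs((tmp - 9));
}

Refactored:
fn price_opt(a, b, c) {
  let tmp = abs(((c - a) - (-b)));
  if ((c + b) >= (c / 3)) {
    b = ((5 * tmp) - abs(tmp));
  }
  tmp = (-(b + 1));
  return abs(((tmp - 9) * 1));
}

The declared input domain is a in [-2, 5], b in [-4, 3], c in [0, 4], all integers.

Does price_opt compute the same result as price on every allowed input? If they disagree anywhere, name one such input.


The two are interchangeable: constant usage differs; and arithmetic usage differs, and every declared input agrees.
Spot check at a=1, b=-2, c=1 — price: tmp becomes 2; next ((c + b) >= (c / 3)) evaluates to false; next tmp becomes 1; next final value 8. price_opt: tmp becomes 2; next ((c + b) >= (c / 3)) evaluates to false; next tmp becomes 1; next final value 8. Both give 8.
Sweeping the whole domain (320 inputs) finds no disagreement.
verdict: equivalent


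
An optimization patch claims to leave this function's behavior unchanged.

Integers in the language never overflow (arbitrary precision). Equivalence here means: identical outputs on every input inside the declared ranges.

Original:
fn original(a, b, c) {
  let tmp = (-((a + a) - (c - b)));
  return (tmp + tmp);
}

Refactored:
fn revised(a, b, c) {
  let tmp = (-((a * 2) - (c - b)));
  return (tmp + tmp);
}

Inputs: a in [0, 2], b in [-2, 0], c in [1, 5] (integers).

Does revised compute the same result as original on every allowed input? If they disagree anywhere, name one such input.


Side by side, the visible changes include: constant usage differs; also arithmetic usage differs.
Spot check at a=0, b=-1, c=3 — original: tmp = 4; return 8. revised: tmp = 4; return 8. Both give 8.
Every one of the 45 inputs gives matching results.
verdict: equivalent


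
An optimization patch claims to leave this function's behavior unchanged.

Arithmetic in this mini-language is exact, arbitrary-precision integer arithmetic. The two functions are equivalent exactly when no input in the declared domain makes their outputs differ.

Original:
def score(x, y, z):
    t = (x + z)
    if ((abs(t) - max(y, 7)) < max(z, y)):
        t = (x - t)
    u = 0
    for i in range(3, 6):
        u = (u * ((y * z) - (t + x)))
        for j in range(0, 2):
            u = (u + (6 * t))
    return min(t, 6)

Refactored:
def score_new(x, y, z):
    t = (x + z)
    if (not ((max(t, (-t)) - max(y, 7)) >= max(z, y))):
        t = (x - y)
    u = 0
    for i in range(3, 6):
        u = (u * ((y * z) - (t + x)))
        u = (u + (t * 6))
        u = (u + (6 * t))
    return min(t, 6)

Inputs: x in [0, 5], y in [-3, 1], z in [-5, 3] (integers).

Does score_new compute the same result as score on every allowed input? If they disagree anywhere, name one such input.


These are not equivalent — on x=0, y=-3, z=-2 the outputs split (2 vs 3).
score: t = -2; ((abs(t) - max(y, 7)) < max(z, y)) -> true; t = 2; u = 0; [i=3]; u = 0; [j=0]; u = 12; [j=1]; u = 24; [i=4]; u = 96; [j=0]; u = 108; [j=1]; u = 120; [i=5]; u = 480; [j=0]; u = 492; [j=1]; u = 504; return 2
score_new: t = -2; (not ((max(t, (-t)) - max(y, 7)) >= max(z, y))) -> true; t = 3; u = 0; [i=3]; u = 0; u = 18; u = 36; [i=4]; u = 108; u = 126; u = 144; [i=5]; u = 432; u = 450; u = 468; return 3
verdict: not equivalent; witness: x=0, y=-3, z=-2


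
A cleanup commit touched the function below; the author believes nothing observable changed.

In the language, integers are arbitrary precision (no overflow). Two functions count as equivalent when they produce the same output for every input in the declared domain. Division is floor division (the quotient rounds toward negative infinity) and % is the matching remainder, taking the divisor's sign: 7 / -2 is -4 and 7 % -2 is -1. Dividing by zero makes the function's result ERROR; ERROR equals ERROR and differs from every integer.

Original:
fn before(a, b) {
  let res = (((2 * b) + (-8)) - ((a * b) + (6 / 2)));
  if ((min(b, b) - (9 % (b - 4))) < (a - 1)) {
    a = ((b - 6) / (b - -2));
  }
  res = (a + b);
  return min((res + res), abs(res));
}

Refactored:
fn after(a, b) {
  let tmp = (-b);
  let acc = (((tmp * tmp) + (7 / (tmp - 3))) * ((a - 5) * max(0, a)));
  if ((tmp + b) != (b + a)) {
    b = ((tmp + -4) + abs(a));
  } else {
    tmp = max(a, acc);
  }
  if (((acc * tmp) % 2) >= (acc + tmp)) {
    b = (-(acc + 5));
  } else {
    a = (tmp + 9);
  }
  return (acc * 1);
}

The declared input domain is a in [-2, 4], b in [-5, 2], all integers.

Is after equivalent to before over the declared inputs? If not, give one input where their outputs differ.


At a=-2, b=-5: before gives -4, after gives 0.
verdict: not equivalent; witness: a=-2, b=-5


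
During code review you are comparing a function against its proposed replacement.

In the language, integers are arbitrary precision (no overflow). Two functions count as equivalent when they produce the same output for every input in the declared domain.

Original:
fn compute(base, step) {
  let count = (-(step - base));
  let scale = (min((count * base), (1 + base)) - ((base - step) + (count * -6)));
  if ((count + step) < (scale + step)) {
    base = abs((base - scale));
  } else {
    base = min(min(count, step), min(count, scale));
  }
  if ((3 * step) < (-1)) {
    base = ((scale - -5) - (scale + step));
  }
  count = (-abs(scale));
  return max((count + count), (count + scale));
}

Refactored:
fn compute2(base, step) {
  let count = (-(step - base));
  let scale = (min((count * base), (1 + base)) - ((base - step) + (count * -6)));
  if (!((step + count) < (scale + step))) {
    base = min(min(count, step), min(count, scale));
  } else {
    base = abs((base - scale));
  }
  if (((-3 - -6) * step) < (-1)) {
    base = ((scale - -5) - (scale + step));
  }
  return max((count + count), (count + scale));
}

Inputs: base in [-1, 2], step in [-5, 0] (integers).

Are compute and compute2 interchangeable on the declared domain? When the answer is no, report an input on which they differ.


Not equivalent: base=-1, step=-5 separates them (0 vs 20).
compute: count = 4; scale = 16; ((count + step) < (scale + step)) -> true; base = 17; ((3 * step) < (-1)) -> true; base = 10; count = -16; return 0
compute2: count = 4; scale = 16; (!((step + count) < (scale + step))) -> false; base = 17; (((-3 - -6) * step) < (-1)) -> true; base = 10; return 20
verdict: not equivalent; witness: base=-1, step=-5
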